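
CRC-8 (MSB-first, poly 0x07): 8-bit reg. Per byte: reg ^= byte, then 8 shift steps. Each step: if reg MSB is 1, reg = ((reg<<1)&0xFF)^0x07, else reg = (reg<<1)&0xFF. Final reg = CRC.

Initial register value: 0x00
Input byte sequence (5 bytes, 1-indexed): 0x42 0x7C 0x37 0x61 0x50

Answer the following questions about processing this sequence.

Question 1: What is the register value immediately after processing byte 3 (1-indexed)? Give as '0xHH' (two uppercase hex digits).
Answer: 0x8B

Derivation:
After byte 1 (0x42): reg=0xC9
After byte 2 (0x7C): reg=0x02
After byte 3 (0x37): reg=0x8B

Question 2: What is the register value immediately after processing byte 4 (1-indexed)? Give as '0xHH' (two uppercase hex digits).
Answer: 0x98

Derivation:
After byte 1 (0x42): reg=0xC9
After byte 2 (0x7C): reg=0x02
After byte 3 (0x37): reg=0x8B
After byte 4 (0x61): reg=0x98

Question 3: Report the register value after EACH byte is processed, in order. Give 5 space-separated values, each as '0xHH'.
0xC9 0x02 0x8B 0x98 0x76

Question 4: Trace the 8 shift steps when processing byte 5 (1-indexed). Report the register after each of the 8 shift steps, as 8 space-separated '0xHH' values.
Answer: 0x97 0x29 0x52 0xA4 0x4F 0x9E 0x3B 0x76

Derivation:
After byte 1 (0x42): reg=0xC9
After byte 2 (0x7C): reg=0x02
After byte 3 (0x37): reg=0x8B
After byte 4 (0x61): reg=0x98
Register before byte 5: 0x98
After XOR with byte 0x50: 0xC8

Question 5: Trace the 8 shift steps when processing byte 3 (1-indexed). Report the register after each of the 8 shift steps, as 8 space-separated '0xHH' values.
After byte 1 (0x42): reg=0xC9
After byte 2 (0x7C): reg=0x02
Register before byte 3: 0x02
After XOR with byte 0x37: 0x35

Answer: 0x6A 0xD4 0xAF 0x59 0xB2 0x63 0xC6 0x8B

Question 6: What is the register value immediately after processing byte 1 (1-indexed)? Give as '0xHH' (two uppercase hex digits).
Answer: 0xC9

Derivation:
After byte 1 (0x42): reg=0xC9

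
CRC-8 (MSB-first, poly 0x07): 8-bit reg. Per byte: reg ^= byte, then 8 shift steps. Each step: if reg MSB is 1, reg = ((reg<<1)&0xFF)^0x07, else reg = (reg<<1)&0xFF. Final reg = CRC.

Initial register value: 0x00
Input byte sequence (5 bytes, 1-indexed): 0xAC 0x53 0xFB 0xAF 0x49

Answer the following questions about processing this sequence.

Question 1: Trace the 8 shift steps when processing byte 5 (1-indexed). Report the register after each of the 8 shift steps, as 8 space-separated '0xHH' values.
Answer: 0x00 0x00 0x00 0x00 0x00 0x00 0x00 0x00

Derivation:
After byte 1 (0xAC): reg=0x4D
After byte 2 (0x53): reg=0x5A
After byte 3 (0xFB): reg=0x6E
After byte 4 (0xAF): reg=0x49
Register before byte 5: 0x49
After XOR with byte 0x49: 0x00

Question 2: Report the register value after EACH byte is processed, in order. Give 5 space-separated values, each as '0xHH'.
0x4D 0x5A 0x6E 0x49 0x00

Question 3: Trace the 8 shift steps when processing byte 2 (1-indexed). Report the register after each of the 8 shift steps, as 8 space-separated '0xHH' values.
Answer: 0x3C 0x78 0xF0 0xE7 0xC9 0x95 0x2D 0x5A

Derivation:
After byte 1 (0xAC): reg=0x4D
Register before byte 2: 0x4D
After XOR with byte 0x53: 0x1E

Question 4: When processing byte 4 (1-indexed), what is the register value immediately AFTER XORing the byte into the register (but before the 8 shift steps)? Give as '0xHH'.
Answer: 0xC1

Derivation:
Register before byte 4: 0x6E
Byte 4: 0xAF
0x6E XOR 0xAF = 0xC1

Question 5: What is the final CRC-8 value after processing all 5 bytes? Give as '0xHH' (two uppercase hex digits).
After byte 1 (0xAC): reg=0x4D
After byte 2 (0x53): reg=0x5A
After byte 3 (0xFB): reg=0x6E
After byte 4 (0xAF): reg=0x49
After byte 5 (0x49): reg=0x00

Answer: 0x00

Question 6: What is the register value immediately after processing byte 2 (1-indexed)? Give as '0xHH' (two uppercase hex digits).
Answer: 0x5A

Derivation:
After byte 1 (0xAC): reg=0x4D
After byte 2 (0x53): reg=0x5A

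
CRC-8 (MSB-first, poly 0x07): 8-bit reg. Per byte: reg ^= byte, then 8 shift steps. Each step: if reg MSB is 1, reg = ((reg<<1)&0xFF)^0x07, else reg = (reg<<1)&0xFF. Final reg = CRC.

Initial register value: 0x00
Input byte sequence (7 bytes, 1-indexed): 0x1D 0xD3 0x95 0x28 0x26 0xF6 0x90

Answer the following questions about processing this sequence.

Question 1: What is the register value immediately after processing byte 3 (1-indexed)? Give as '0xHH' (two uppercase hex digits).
Answer: 0x54

Derivation:
After byte 1 (0x1D): reg=0x53
After byte 2 (0xD3): reg=0x89
After byte 3 (0x95): reg=0x54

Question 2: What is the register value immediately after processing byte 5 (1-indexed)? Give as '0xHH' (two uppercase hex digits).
After byte 1 (0x1D): reg=0x53
After byte 2 (0xD3): reg=0x89
After byte 3 (0x95): reg=0x54
After byte 4 (0x28): reg=0x73
After byte 5 (0x26): reg=0xAC

Answer: 0xAC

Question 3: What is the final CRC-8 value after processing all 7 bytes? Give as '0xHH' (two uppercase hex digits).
After byte 1 (0x1D): reg=0x53
After byte 2 (0xD3): reg=0x89
After byte 3 (0x95): reg=0x54
After byte 4 (0x28): reg=0x73
After byte 5 (0x26): reg=0xAC
After byte 6 (0xF6): reg=0x81
After byte 7 (0x90): reg=0x77

Answer: 0x77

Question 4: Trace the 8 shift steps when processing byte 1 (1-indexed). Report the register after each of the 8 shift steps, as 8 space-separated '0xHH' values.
Register before byte 1: 0x00
After XOR with byte 0x1D: 0x1D

Answer: 0x3A 0x74 0xE8 0xD7 0xA9 0x55 0xAA 0x53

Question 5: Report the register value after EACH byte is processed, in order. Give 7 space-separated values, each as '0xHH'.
0x53 0x89 0x54 0x73 0xAC 0x81 0x77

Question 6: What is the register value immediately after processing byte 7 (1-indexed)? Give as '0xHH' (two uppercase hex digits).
After byte 1 (0x1D): reg=0x53
After byte 2 (0xD3): reg=0x89
After byte 3 (0x95): reg=0x54
After byte 4 (0x28): reg=0x73
After byte 5 (0x26): reg=0xAC
After byte 6 (0xF6): reg=0x81
After byte 7 (0x90): reg=0x77

Answer: 0x77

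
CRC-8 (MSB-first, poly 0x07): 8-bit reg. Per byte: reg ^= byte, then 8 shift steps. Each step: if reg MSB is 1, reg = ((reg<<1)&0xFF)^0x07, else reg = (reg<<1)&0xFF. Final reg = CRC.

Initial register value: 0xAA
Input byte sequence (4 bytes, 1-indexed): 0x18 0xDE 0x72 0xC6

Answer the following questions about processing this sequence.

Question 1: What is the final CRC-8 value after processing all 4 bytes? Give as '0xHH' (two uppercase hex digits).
After byte 1 (0x18): reg=0x17
After byte 2 (0xDE): reg=0x71
After byte 3 (0x72): reg=0x09
After byte 4 (0xC6): reg=0x63

Answer: 0x63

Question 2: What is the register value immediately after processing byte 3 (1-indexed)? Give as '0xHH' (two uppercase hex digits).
After byte 1 (0x18): reg=0x17
After byte 2 (0xDE): reg=0x71
After byte 3 (0x72): reg=0x09

Answer: 0x09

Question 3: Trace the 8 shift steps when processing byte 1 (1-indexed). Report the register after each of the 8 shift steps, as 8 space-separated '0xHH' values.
Answer: 0x63 0xC6 0x8B 0x11 0x22 0x44 0x88 0x17

Derivation:
Register before byte 1: 0xAA
After XOR with byte 0x18: 0xB2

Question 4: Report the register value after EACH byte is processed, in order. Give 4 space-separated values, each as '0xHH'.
0x17 0x71 0x09 0x63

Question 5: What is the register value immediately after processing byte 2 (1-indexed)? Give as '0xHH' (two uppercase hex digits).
Answer: 0x71

Derivation:
After byte 1 (0x18): reg=0x17
After byte 2 (0xDE): reg=0x71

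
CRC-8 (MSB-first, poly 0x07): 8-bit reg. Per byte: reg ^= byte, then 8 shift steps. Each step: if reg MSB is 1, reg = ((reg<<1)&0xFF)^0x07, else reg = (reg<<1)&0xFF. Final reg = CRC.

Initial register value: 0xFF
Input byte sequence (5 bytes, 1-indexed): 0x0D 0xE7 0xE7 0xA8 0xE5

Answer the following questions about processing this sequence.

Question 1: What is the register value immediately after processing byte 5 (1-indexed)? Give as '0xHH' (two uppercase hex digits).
Answer: 0x16

Derivation:
After byte 1 (0x0D): reg=0xD0
After byte 2 (0xE7): reg=0x85
After byte 3 (0xE7): reg=0x29
After byte 4 (0xA8): reg=0x8E
After byte 5 (0xE5): reg=0x16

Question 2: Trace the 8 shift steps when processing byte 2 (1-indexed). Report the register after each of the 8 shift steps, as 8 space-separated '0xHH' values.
After byte 1 (0x0D): reg=0xD0
Register before byte 2: 0xD0
After XOR with byte 0xE7: 0x37

Answer: 0x6E 0xDC 0xBF 0x79 0xF2 0xE3 0xC1 0x85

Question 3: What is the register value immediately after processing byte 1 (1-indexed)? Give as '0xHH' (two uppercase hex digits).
Answer: 0xD0

Derivation:
After byte 1 (0x0D): reg=0xD0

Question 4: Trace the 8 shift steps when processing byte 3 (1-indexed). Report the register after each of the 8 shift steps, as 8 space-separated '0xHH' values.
After byte 1 (0x0D): reg=0xD0
After byte 2 (0xE7): reg=0x85
Register before byte 3: 0x85
After XOR with byte 0xE7: 0x62

Answer: 0xC4 0x8F 0x19 0x32 0x64 0xC8 0x97 0x29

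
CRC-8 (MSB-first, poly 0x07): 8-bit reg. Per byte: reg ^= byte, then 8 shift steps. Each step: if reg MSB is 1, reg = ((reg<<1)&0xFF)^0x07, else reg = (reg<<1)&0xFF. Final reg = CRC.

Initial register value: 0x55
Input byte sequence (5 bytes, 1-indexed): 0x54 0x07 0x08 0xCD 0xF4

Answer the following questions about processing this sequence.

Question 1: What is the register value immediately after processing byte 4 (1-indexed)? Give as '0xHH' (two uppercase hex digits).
After byte 1 (0x54): reg=0x07
After byte 2 (0x07): reg=0x00
After byte 3 (0x08): reg=0x38
After byte 4 (0xCD): reg=0xC5

Answer: 0xC5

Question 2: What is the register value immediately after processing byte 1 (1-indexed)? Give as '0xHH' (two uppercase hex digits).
After byte 1 (0x54): reg=0x07

Answer: 0x07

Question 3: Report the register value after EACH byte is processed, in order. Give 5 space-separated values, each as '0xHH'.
0x07 0x00 0x38 0xC5 0x97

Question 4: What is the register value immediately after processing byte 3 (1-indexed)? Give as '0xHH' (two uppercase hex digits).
After byte 1 (0x54): reg=0x07
After byte 2 (0x07): reg=0x00
After byte 3 (0x08): reg=0x38

Answer: 0x38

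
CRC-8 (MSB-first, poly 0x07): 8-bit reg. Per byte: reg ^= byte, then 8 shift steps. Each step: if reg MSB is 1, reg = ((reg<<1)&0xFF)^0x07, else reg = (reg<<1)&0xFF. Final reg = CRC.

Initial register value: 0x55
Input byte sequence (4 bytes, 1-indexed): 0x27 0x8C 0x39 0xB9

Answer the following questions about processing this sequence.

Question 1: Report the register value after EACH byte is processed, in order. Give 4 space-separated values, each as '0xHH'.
0x59 0x25 0x54 0x8D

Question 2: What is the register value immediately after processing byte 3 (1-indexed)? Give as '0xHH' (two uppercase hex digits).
Answer: 0x54

Derivation:
After byte 1 (0x27): reg=0x59
After byte 2 (0x8C): reg=0x25
After byte 3 (0x39): reg=0x54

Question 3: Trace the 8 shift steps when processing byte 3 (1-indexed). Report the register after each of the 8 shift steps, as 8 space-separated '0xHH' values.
After byte 1 (0x27): reg=0x59
After byte 2 (0x8C): reg=0x25
Register before byte 3: 0x25
After XOR with byte 0x39: 0x1C

Answer: 0x38 0x70 0xE0 0xC7 0x89 0x15 0x2A 0x54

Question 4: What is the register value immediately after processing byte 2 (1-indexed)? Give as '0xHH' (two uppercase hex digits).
Answer: 0x25

Derivation:
After byte 1 (0x27): reg=0x59
After byte 2 (0x8C): reg=0x25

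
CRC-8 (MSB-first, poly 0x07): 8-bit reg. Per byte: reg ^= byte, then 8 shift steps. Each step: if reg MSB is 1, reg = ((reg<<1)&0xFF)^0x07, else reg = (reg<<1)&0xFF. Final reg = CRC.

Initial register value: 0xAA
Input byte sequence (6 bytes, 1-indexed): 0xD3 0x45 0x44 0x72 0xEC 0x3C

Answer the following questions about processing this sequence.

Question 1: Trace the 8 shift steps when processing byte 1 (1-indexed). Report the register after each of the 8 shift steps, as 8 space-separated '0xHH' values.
Answer: 0xF2 0xE3 0xC1 0x85 0x0D 0x1A 0x34 0x68

Derivation:
Register before byte 1: 0xAA
After XOR with byte 0xD3: 0x79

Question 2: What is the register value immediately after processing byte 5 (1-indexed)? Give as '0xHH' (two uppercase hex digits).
Answer: 0x1F

Derivation:
After byte 1 (0xD3): reg=0x68
After byte 2 (0x45): reg=0xC3
After byte 3 (0x44): reg=0x9C
After byte 4 (0x72): reg=0x84
After byte 5 (0xEC): reg=0x1F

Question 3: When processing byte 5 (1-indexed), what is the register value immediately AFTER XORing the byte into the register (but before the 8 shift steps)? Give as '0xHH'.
Register before byte 5: 0x84
Byte 5: 0xEC
0x84 XOR 0xEC = 0x68

Answer: 0x68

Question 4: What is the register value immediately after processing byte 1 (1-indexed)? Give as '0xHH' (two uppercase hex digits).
Answer: 0x68

Derivation:
After byte 1 (0xD3): reg=0x68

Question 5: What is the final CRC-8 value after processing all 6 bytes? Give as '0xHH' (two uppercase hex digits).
Answer: 0xE9

Derivation:
After byte 1 (0xD3): reg=0x68
After byte 2 (0x45): reg=0xC3
After byte 3 (0x44): reg=0x9C
After byte 4 (0x72): reg=0x84
After byte 5 (0xEC): reg=0x1F
After byte 6 (0x3C): reg=0xE9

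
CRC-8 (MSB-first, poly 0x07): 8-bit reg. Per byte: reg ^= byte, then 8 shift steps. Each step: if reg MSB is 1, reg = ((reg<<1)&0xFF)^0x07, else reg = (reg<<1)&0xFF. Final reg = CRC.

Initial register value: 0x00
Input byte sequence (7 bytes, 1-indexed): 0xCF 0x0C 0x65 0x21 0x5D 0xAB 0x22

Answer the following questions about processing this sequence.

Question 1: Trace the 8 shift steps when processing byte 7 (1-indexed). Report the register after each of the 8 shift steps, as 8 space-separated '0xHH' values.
Answer: 0x60 0xC0 0x87 0x09 0x12 0x24 0x48 0x90

Derivation:
After byte 1 (0xCF): reg=0x63
After byte 2 (0x0C): reg=0x0A
After byte 3 (0x65): reg=0x0A
After byte 4 (0x21): reg=0xD1
After byte 5 (0x5D): reg=0xAD
After byte 6 (0xAB): reg=0x12
Register before byte 7: 0x12
After XOR with byte 0x22: 0x30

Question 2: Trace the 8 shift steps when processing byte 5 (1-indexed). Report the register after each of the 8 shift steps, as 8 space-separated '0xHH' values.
Answer: 0x1F 0x3E 0x7C 0xF8 0xF7 0xE9 0xD5 0xAD

Derivation:
After byte 1 (0xCF): reg=0x63
After byte 2 (0x0C): reg=0x0A
After byte 3 (0x65): reg=0x0A
After byte 4 (0x21): reg=0xD1
Register before byte 5: 0xD1
After XOR with byte 0x5D: 0x8C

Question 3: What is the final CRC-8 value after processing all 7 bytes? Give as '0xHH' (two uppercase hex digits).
After byte 1 (0xCF): reg=0x63
After byte 2 (0x0C): reg=0x0A
After byte 3 (0x65): reg=0x0A
After byte 4 (0x21): reg=0xD1
After byte 5 (0x5D): reg=0xAD
After byte 6 (0xAB): reg=0x12
After byte 7 (0x22): reg=0x90

Answer: 0x90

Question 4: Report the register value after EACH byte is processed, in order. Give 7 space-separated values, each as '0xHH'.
0x63 0x0A 0x0A 0xD1 0xAD 0x12 0x90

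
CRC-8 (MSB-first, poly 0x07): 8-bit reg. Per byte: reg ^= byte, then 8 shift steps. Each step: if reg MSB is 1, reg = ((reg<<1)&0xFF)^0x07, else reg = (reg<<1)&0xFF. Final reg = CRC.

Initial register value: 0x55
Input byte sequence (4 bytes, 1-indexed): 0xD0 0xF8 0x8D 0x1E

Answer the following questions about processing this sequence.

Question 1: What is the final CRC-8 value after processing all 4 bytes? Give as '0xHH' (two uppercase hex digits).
After byte 1 (0xD0): reg=0x92
After byte 2 (0xF8): reg=0x11
After byte 3 (0x8D): reg=0xDD
After byte 4 (0x1E): reg=0x47

Answer: 0x47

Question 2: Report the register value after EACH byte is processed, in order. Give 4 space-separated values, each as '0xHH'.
0x92 0x11 0xDD 0x47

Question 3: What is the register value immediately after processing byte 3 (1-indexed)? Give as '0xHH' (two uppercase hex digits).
After byte 1 (0xD0): reg=0x92
After byte 2 (0xF8): reg=0x11
After byte 3 (0x8D): reg=0xDD

Answer: 0xDD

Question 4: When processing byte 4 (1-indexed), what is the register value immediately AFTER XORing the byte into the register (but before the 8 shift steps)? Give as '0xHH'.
Register before byte 4: 0xDD
Byte 4: 0x1E
0xDD XOR 0x1E = 0xC3

Answer: 0xC3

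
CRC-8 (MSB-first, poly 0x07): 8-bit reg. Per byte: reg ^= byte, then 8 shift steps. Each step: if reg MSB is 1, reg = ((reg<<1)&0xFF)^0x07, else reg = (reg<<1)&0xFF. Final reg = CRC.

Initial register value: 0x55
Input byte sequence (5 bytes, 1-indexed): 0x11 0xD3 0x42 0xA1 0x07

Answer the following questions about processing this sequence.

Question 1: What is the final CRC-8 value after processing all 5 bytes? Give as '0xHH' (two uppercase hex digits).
After byte 1 (0x11): reg=0xDB
After byte 2 (0xD3): reg=0x38
After byte 3 (0x42): reg=0x61
After byte 4 (0xA1): reg=0x4E
After byte 5 (0x07): reg=0xF8

Answer: 0xF8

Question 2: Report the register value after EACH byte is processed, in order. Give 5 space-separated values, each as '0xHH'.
0xDB 0x38 0x61 0x4E 0xF8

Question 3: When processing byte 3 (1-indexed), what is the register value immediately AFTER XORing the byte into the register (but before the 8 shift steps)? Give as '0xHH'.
Answer: 0x7A

Derivation:
Register before byte 3: 0x38
Byte 3: 0x42
0x38 XOR 0x42 = 0x7A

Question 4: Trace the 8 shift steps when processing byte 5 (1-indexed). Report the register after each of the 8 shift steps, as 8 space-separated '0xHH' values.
After byte 1 (0x11): reg=0xDB
After byte 2 (0xD3): reg=0x38
After byte 3 (0x42): reg=0x61
After byte 4 (0xA1): reg=0x4E
Register before byte 5: 0x4E
After XOR with byte 0x07: 0x49

Answer: 0x92 0x23 0x46 0x8C 0x1F 0x3E 0x7C 0xF8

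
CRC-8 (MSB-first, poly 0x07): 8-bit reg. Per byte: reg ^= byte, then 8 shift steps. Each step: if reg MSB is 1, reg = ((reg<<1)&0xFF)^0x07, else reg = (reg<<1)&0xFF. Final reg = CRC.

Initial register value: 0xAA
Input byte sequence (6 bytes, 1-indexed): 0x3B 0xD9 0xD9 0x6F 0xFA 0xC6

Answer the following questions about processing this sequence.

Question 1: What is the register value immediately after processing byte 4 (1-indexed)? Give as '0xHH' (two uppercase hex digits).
Answer: 0x58

Derivation:
After byte 1 (0x3B): reg=0xFE
After byte 2 (0xD9): reg=0xF5
After byte 3 (0xD9): reg=0xC4
After byte 4 (0x6F): reg=0x58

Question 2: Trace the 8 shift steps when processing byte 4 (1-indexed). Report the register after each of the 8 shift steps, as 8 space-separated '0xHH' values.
Answer: 0x51 0xA2 0x43 0x86 0x0B 0x16 0x2C 0x58

Derivation:
After byte 1 (0x3B): reg=0xFE
After byte 2 (0xD9): reg=0xF5
After byte 3 (0xD9): reg=0xC4
Register before byte 4: 0xC4
After XOR with byte 0x6F: 0xAB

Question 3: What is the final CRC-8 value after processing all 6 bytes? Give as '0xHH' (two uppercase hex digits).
Answer: 0x6E

Derivation:
After byte 1 (0x3B): reg=0xFE
After byte 2 (0xD9): reg=0xF5
After byte 3 (0xD9): reg=0xC4
After byte 4 (0x6F): reg=0x58
After byte 5 (0xFA): reg=0x67
After byte 6 (0xC6): reg=0x6E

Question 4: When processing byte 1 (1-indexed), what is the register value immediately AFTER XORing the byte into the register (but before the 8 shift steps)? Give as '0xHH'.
Answer: 0x91

Derivation:
Register before byte 1: 0xAA
Byte 1: 0x3B
0xAA XOR 0x3B = 0x91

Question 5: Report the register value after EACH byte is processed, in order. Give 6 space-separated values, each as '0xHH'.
0xFE 0xF5 0xC4 0x58 0x67 0x6E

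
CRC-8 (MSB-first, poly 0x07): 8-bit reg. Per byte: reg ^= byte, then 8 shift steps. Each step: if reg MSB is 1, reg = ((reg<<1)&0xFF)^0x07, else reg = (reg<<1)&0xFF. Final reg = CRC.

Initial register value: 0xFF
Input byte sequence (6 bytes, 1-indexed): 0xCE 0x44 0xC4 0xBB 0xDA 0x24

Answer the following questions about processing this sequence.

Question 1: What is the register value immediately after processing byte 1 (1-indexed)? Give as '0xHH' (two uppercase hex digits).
After byte 1 (0xCE): reg=0x97

Answer: 0x97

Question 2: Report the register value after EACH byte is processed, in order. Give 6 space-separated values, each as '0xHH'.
0x97 0x37 0xD7 0x03 0x01 0xFB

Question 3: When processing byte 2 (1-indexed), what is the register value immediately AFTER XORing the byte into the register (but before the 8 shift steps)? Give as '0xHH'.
Answer: 0xD3

Derivation:
Register before byte 2: 0x97
Byte 2: 0x44
0x97 XOR 0x44 = 0xD3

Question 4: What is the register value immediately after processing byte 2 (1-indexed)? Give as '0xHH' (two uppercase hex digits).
Answer: 0x37

Derivation:
After byte 1 (0xCE): reg=0x97
After byte 2 (0x44): reg=0x37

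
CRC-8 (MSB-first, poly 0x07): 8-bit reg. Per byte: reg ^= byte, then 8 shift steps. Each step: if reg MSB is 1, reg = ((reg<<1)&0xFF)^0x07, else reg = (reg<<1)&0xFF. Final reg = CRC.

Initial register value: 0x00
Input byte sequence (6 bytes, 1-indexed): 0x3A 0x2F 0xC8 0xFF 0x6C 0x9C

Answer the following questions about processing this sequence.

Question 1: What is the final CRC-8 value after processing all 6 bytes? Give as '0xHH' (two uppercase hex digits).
After byte 1 (0x3A): reg=0xA6
After byte 2 (0x2F): reg=0xB6
After byte 3 (0xC8): reg=0x7D
After byte 4 (0xFF): reg=0x87
After byte 5 (0x6C): reg=0x9F
After byte 6 (0x9C): reg=0x09

Answer: 0x09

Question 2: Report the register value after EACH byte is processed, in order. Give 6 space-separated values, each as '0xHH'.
0xA6 0xB6 0x7D 0x87 0x9F 0x09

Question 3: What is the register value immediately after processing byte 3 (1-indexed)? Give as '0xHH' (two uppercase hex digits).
After byte 1 (0x3A): reg=0xA6
After byte 2 (0x2F): reg=0xB6
After byte 3 (0xC8): reg=0x7D

Answer: 0x7D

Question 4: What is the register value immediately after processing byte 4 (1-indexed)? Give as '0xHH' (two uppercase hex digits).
After byte 1 (0x3A): reg=0xA6
After byte 2 (0x2F): reg=0xB6
After byte 3 (0xC8): reg=0x7D
After byte 4 (0xFF): reg=0x87

Answer: 0x87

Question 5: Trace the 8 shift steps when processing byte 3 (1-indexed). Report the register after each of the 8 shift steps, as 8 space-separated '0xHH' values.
After byte 1 (0x3A): reg=0xA6
After byte 2 (0x2F): reg=0xB6
Register before byte 3: 0xB6
After XOR with byte 0xC8: 0x7E

Answer: 0xFC 0xFF 0xF9 0xF5 0xED 0xDD 0xBD 0x7D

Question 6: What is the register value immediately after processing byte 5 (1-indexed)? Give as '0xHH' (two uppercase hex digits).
Answer: 0x9F

Derivation:
After byte 1 (0x3A): reg=0xA6
After byte 2 (0x2F): reg=0xB6
After byte 3 (0xC8): reg=0x7D
After byte 4 (0xFF): reg=0x87
After byte 5 (0x6C): reg=0x9F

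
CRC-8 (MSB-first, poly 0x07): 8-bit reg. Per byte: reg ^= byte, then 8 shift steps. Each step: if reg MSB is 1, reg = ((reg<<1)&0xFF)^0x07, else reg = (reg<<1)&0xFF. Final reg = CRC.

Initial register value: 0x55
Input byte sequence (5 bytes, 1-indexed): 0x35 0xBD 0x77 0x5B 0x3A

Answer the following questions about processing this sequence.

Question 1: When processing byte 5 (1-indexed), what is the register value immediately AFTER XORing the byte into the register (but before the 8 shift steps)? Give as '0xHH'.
Answer: 0x5B

Derivation:
Register before byte 5: 0x61
Byte 5: 0x3A
0x61 XOR 0x3A = 0x5B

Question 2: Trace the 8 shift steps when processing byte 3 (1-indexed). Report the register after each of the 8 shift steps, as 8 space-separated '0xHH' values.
After byte 1 (0x35): reg=0x27
After byte 2 (0xBD): reg=0xCF
Register before byte 3: 0xCF
After XOR with byte 0x77: 0xB8

Answer: 0x77 0xEE 0xDB 0xB1 0x65 0xCA 0x93 0x21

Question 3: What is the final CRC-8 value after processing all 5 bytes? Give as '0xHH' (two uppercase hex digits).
After byte 1 (0x35): reg=0x27
After byte 2 (0xBD): reg=0xCF
After byte 3 (0x77): reg=0x21
After byte 4 (0x5B): reg=0x61
After byte 5 (0x3A): reg=0x86

Answer: 0x86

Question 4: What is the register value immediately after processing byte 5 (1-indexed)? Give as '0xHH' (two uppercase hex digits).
Answer: 0x86

Derivation:
After byte 1 (0x35): reg=0x27
After byte 2 (0xBD): reg=0xCF
After byte 3 (0x77): reg=0x21
After byte 4 (0x5B): reg=0x61
After byte 5 (0x3A): reg=0x86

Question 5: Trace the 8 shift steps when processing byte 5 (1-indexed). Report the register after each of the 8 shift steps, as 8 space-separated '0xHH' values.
After byte 1 (0x35): reg=0x27
After byte 2 (0xBD): reg=0xCF
After byte 3 (0x77): reg=0x21
After byte 4 (0x5B): reg=0x61
Register before byte 5: 0x61
After XOR with byte 0x3A: 0x5B

Answer: 0xB6 0x6B 0xD6 0xAB 0x51 0xA2 0x43 0x86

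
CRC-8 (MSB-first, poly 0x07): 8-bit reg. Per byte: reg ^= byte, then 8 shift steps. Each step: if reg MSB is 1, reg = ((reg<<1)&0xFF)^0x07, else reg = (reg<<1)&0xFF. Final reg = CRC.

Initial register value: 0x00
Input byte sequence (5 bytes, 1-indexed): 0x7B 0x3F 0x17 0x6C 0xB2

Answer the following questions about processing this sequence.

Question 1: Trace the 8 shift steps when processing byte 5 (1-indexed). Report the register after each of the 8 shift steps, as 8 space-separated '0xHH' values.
After byte 1 (0x7B): reg=0x66
After byte 2 (0x3F): reg=0x88
After byte 3 (0x17): reg=0xD4
After byte 4 (0x6C): reg=0x21
Register before byte 5: 0x21
After XOR with byte 0xB2: 0x93

Answer: 0x21 0x42 0x84 0x0F 0x1E 0x3C 0x78 0xF0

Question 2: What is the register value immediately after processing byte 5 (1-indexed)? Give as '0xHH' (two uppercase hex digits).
Answer: 0xF0

Derivation:
After byte 1 (0x7B): reg=0x66
After byte 2 (0x3F): reg=0x88
After byte 3 (0x17): reg=0xD4
After byte 4 (0x6C): reg=0x21
After byte 5 (0xB2): reg=0xF0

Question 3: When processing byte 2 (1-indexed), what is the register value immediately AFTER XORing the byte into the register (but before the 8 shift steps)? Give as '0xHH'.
Register before byte 2: 0x66
Byte 2: 0x3F
0x66 XOR 0x3F = 0x59

Answer: 0x59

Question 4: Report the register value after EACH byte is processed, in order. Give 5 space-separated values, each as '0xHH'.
0x66 0x88 0xD4 0x21 0xF0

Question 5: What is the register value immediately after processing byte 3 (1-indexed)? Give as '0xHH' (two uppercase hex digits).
After byte 1 (0x7B): reg=0x66
After byte 2 (0x3F): reg=0x88
After byte 3 (0x17): reg=0xD4

Answer: 0xD4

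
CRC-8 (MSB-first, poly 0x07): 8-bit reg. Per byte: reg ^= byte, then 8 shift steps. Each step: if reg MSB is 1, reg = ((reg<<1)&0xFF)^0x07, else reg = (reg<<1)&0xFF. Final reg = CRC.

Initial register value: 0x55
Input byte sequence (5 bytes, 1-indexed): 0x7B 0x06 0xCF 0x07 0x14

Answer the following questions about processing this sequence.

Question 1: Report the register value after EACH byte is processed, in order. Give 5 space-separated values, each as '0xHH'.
0xCA 0x6A 0x72 0x4C 0x8F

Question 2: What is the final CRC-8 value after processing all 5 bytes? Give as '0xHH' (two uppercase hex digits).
After byte 1 (0x7B): reg=0xCA
After byte 2 (0x06): reg=0x6A
After byte 3 (0xCF): reg=0x72
After byte 4 (0x07): reg=0x4C
After byte 5 (0x14): reg=0x8F

Answer: 0x8F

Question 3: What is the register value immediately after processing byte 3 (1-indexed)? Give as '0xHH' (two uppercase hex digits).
Answer: 0x72

Derivation:
After byte 1 (0x7B): reg=0xCA
After byte 2 (0x06): reg=0x6A
After byte 3 (0xCF): reg=0x72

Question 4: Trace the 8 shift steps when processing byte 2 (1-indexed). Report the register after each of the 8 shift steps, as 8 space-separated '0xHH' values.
Answer: 0x9F 0x39 0x72 0xE4 0xCF 0x99 0x35 0x6A

Derivation:
After byte 1 (0x7B): reg=0xCA
Register before byte 2: 0xCA
After XOR with byte 0x06: 0xCC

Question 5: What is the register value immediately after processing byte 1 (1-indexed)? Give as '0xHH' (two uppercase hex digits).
Answer: 0xCA

Derivation:
After byte 1 (0x7B): reg=0xCA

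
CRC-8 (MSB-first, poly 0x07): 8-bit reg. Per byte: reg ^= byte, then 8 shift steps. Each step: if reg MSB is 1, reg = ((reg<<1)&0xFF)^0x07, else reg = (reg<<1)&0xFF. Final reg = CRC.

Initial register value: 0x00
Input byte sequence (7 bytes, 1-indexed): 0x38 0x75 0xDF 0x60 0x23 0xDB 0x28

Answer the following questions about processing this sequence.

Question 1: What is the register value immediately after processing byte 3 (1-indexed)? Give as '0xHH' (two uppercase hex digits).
After byte 1 (0x38): reg=0xA8
After byte 2 (0x75): reg=0x1D
After byte 3 (0xDF): reg=0x40

Answer: 0x40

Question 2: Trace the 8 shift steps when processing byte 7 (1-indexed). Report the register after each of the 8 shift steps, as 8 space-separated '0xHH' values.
Answer: 0xED 0xDD 0xBD 0x7D 0xFA 0xF3 0xE1 0xC5

Derivation:
After byte 1 (0x38): reg=0xA8
After byte 2 (0x75): reg=0x1D
After byte 3 (0xDF): reg=0x40
After byte 4 (0x60): reg=0xE0
After byte 5 (0x23): reg=0x47
After byte 6 (0xDB): reg=0xDD
Register before byte 7: 0xDD
After XOR with byte 0x28: 0xF5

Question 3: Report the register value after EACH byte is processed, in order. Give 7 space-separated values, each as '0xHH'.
0xA8 0x1D 0x40 0xE0 0x47 0xDD 0xC5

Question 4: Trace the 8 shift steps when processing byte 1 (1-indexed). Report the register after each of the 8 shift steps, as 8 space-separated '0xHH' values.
Answer: 0x70 0xE0 0xC7 0x89 0x15 0x2A 0x54 0xA8

Derivation:
Register before byte 1: 0x00
After XOR with byte 0x38: 0x38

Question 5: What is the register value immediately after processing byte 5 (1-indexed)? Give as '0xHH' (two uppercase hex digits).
After byte 1 (0x38): reg=0xA8
After byte 2 (0x75): reg=0x1D
After byte 3 (0xDF): reg=0x40
After byte 4 (0x60): reg=0xE0
After byte 5 (0x23): reg=0x47

Answer: 0x47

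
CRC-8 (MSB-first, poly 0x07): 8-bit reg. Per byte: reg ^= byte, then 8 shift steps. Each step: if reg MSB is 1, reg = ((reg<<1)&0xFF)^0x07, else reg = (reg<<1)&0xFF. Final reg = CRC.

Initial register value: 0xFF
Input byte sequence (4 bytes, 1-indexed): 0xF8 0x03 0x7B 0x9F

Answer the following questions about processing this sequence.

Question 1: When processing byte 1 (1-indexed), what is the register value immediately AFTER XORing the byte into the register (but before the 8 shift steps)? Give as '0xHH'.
Register before byte 1: 0xFF
Byte 1: 0xF8
0xFF XOR 0xF8 = 0x07

Answer: 0x07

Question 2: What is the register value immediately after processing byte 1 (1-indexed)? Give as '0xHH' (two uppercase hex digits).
After byte 1 (0xF8): reg=0x15

Answer: 0x15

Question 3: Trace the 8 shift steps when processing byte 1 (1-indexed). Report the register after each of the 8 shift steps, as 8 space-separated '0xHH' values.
Answer: 0x0E 0x1C 0x38 0x70 0xE0 0xC7 0x89 0x15

Derivation:
Register before byte 1: 0xFF
After XOR with byte 0xF8: 0x07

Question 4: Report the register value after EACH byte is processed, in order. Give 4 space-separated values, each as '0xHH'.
0x15 0x62 0x4F 0x3E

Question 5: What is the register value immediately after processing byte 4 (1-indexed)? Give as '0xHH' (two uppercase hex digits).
After byte 1 (0xF8): reg=0x15
After byte 2 (0x03): reg=0x62
After byte 3 (0x7B): reg=0x4F
After byte 4 (0x9F): reg=0x3E

Answer: 0x3E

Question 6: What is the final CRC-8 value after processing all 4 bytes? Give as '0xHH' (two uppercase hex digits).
Answer: 0x3E

Derivation:
After byte 1 (0xF8): reg=0x15
After byte 2 (0x03): reg=0x62
After byte 3 (0x7B): reg=0x4F
After byte 4 (0x9F): reg=0x3E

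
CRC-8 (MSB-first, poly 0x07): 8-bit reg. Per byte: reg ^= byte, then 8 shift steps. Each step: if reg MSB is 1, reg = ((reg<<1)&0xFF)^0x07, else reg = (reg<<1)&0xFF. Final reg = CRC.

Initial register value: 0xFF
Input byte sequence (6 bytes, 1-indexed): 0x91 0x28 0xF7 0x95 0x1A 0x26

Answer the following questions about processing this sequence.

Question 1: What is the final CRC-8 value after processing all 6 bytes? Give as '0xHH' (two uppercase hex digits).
Answer: 0xA6

Derivation:
After byte 1 (0x91): reg=0x0D
After byte 2 (0x28): reg=0xFB
After byte 3 (0xF7): reg=0x24
After byte 4 (0x95): reg=0x1E
After byte 5 (0x1A): reg=0x1C
After byte 6 (0x26): reg=0xA6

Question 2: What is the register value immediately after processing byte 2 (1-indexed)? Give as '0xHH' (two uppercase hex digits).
Answer: 0xFB

Derivation:
After byte 1 (0x91): reg=0x0D
After byte 2 (0x28): reg=0xFB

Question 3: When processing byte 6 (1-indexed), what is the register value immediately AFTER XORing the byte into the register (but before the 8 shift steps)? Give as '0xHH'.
Answer: 0x3A

Derivation:
Register before byte 6: 0x1C
Byte 6: 0x26
0x1C XOR 0x26 = 0x3A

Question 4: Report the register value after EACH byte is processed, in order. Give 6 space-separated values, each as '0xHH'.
0x0D 0xFB 0x24 0x1E 0x1C 0xA6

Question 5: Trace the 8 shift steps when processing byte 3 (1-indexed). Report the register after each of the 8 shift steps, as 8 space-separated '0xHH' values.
Answer: 0x18 0x30 0x60 0xC0 0x87 0x09 0x12 0x24

Derivation:
After byte 1 (0x91): reg=0x0D
After byte 2 (0x28): reg=0xFB
Register before byte 3: 0xFB
After XOR with byte 0xF7: 0x0C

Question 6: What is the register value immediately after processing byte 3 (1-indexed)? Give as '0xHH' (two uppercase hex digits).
Answer: 0x24

Derivation:
After byte 1 (0x91): reg=0x0D
After byte 2 (0x28): reg=0xFB
After byte 3 (0xF7): reg=0x24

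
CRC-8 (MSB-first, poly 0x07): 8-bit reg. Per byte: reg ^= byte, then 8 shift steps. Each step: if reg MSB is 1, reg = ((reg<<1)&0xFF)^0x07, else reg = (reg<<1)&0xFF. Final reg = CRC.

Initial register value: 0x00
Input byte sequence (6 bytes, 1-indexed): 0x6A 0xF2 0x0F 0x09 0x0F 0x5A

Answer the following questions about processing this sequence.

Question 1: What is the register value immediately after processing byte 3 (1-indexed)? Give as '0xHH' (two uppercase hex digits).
Answer: 0x51

Derivation:
After byte 1 (0x6A): reg=0x11
After byte 2 (0xF2): reg=0xA7
After byte 3 (0x0F): reg=0x51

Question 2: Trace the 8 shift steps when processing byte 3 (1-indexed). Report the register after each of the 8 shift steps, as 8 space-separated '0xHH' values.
Answer: 0x57 0xAE 0x5B 0xB6 0x6B 0xD6 0xAB 0x51

Derivation:
After byte 1 (0x6A): reg=0x11
After byte 2 (0xF2): reg=0xA7
Register before byte 3: 0xA7
After XOR with byte 0x0F: 0xA8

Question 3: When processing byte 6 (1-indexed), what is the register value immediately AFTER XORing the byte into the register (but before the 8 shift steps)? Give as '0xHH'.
Answer: 0xD3

Derivation:
Register before byte 6: 0x89
Byte 6: 0x5A
0x89 XOR 0x5A = 0xD3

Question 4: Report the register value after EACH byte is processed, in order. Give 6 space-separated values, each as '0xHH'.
0x11 0xA7 0x51 0x8F 0x89 0x37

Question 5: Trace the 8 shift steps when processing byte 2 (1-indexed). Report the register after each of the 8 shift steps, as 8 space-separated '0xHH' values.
Answer: 0xC1 0x85 0x0D 0x1A 0x34 0x68 0xD0 0xA7

Derivation:
After byte 1 (0x6A): reg=0x11
Register before byte 2: 0x11
After XOR with byte 0xF2: 0xE3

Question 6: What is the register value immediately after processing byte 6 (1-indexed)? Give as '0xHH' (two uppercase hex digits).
Answer: 0x37

Derivation:
After byte 1 (0x6A): reg=0x11
After byte 2 (0xF2): reg=0xA7
After byte 3 (0x0F): reg=0x51
After byte 4 (0x09): reg=0x8F
After byte 5 (0x0F): reg=0x89
After byte 6 (0x5A): reg=0x37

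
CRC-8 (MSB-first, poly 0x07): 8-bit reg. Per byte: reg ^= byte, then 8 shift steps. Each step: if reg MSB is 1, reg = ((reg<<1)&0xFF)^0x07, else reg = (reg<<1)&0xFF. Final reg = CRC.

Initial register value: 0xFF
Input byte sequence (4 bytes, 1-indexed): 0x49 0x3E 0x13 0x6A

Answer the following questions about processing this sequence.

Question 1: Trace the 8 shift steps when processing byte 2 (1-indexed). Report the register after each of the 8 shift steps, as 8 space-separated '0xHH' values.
Answer: 0x6A 0xD4 0xAF 0x59 0xB2 0x63 0xC6 0x8B

Derivation:
After byte 1 (0x49): reg=0x0B
Register before byte 2: 0x0B
After XOR with byte 0x3E: 0x35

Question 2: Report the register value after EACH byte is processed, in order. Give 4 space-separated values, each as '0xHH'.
0x0B 0x8B 0xC1 0x58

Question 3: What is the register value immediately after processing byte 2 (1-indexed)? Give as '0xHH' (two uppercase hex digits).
After byte 1 (0x49): reg=0x0B
After byte 2 (0x3E): reg=0x8B

Answer: 0x8B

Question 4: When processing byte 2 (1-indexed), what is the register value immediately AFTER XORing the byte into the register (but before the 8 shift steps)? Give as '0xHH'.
Answer: 0x35

Derivation:
Register before byte 2: 0x0B
Byte 2: 0x3E
0x0B XOR 0x3E = 0x35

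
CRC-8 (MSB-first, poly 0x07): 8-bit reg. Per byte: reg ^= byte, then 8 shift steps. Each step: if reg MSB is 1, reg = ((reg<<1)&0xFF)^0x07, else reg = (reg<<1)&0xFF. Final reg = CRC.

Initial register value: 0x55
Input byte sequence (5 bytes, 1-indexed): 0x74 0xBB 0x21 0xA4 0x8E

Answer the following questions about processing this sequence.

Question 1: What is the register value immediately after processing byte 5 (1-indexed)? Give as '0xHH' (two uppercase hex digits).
Answer: 0xD3

Derivation:
After byte 1 (0x74): reg=0xE7
After byte 2 (0xBB): reg=0x93
After byte 3 (0x21): reg=0x17
After byte 4 (0xA4): reg=0x10
After byte 5 (0x8E): reg=0xD3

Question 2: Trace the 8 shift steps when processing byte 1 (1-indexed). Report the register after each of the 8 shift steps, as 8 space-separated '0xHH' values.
Answer: 0x42 0x84 0x0F 0x1E 0x3C 0x78 0xF0 0xE7

Derivation:
Register before byte 1: 0x55
After XOR with byte 0x74: 0x21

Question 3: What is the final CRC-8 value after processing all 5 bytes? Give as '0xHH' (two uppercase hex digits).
Answer: 0xD3

Derivation:
After byte 1 (0x74): reg=0xE7
After byte 2 (0xBB): reg=0x93
After byte 3 (0x21): reg=0x17
After byte 4 (0xA4): reg=0x10
After byte 5 (0x8E): reg=0xD3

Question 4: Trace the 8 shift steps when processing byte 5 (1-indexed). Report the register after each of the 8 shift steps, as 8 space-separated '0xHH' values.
Answer: 0x3B 0x76 0xEC 0xDF 0xB9 0x75 0xEA 0xD3

Derivation:
After byte 1 (0x74): reg=0xE7
After byte 2 (0xBB): reg=0x93
After byte 3 (0x21): reg=0x17
After byte 4 (0xA4): reg=0x10
Register before byte 5: 0x10
After XOR with byte 0x8E: 0x9E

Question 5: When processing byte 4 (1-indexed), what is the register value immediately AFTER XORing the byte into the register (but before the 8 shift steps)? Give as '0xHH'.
Register before byte 4: 0x17
Byte 4: 0xA4
0x17 XOR 0xA4 = 0xB3

Answer: 0xB3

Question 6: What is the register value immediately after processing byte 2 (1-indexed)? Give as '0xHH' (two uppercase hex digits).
Answer: 0x93

Derivation:
After byte 1 (0x74): reg=0xE7
After byte 2 (0xBB): reg=0x93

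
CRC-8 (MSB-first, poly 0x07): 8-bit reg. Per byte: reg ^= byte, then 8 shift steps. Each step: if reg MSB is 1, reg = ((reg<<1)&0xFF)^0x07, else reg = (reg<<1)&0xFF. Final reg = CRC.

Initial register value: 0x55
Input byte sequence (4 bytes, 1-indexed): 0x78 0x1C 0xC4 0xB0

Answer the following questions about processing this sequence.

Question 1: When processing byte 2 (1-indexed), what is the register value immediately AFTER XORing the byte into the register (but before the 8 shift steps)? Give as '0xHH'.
Answer: 0xDF

Derivation:
Register before byte 2: 0xC3
Byte 2: 0x1C
0xC3 XOR 0x1C = 0xDF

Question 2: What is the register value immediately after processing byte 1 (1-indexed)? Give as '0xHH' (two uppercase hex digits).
After byte 1 (0x78): reg=0xC3

Answer: 0xC3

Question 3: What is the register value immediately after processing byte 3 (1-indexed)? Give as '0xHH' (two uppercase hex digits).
Answer: 0x2B

Derivation:
After byte 1 (0x78): reg=0xC3
After byte 2 (0x1C): reg=0x13
After byte 3 (0xC4): reg=0x2B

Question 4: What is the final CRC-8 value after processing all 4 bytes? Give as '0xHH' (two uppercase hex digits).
After byte 1 (0x78): reg=0xC3
After byte 2 (0x1C): reg=0x13
After byte 3 (0xC4): reg=0x2B
After byte 4 (0xB0): reg=0xC8

Answer: 0xC8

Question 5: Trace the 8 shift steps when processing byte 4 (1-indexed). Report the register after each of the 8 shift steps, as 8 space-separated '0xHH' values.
After byte 1 (0x78): reg=0xC3
After byte 2 (0x1C): reg=0x13
After byte 3 (0xC4): reg=0x2B
Register before byte 4: 0x2B
After XOR with byte 0xB0: 0x9B

Answer: 0x31 0x62 0xC4 0x8F 0x19 0x32 0x64 0xC8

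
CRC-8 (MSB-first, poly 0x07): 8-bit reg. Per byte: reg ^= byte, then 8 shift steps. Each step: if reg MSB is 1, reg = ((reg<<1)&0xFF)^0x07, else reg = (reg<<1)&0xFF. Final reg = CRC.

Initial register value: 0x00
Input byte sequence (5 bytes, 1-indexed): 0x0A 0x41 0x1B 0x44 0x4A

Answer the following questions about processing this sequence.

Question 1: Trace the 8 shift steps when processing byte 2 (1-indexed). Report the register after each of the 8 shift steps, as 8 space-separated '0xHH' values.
After byte 1 (0x0A): reg=0x36
Register before byte 2: 0x36
After XOR with byte 0x41: 0x77

Answer: 0xEE 0xDB 0xB1 0x65 0xCA 0x93 0x21 0x42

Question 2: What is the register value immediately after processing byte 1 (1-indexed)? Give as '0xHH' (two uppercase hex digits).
After byte 1 (0x0A): reg=0x36

Answer: 0x36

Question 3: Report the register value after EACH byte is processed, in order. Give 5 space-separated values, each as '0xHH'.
0x36 0x42 0x88 0x6A 0xE0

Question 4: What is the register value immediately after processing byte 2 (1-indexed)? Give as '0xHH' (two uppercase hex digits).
Answer: 0x42

Derivation:
After byte 1 (0x0A): reg=0x36
After byte 2 (0x41): reg=0x42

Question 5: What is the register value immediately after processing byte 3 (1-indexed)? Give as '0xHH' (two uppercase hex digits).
After byte 1 (0x0A): reg=0x36
After byte 2 (0x41): reg=0x42
After byte 3 (0x1B): reg=0x88

Answer: 0x88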